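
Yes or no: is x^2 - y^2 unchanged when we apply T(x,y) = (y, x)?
No

Substitute T(x,y) = (y, x) into the expression and compare with the original.

Original: x^2 - y^2
After applying T: (y)^2 - (x)^2 = -x^2 + y^2

This differs from the original x^2 - y^2 (difference: -2x^2 + 2y^2), so the expression is NOT invariant.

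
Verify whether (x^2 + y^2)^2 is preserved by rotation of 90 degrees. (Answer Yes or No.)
Yes

Applying rotation by 90 degrees: x' = x*cos(90 degrees) - y*sin(90 degrees) = -y, y' = x*sin(90 degrees) + y*cos(90 degrees) = x

Substituting into (x^2 + y^2)^2:
((-y)^2 + (x)^2)^2
= x^4 + 2x^2y^2 + y^4 = (x^2 + y^2)^2

This equals the original expression (x^2 + y^2)^2, so it IS invariant.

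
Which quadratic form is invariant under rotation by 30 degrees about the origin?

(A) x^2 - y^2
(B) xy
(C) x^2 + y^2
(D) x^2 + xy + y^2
C

Rotation by 30 degrees sends (x, y) to (sqrt(3)x/2 - y/2, x/2 + sqrt(3)y/2).
Substitute the transformed coordinates into each option and compare with the original:
(A) x^2 - y^2  ->  (sqrt(3)x/2 - y/2)^2 - (x/2 + sqrt(3)y/2)^2 = x^2/2 - sqrt(3)xy - y^2/2   [differs from x^2 - y^2: not invariant]
(B) xy  ->  (sqrt(3)x/2 - y/2)(x/2 + sqrt(3)y/2) = sqrt(3)x^2/4 + xy/2 - sqrt(3)y^2/4   [differs from xy: not invariant]
(C) x^2 + y^2  ->  (sqrt(3)x/2 - y/2)^2 + (x/2 + sqrt(3)y/2)^2 = x^2 + y^2   [equals x^2 + y^2: invariant]
(D) x^2 + xy + y^2  ->  (sqrt(3)x/2 - y/2)^2 + (sqrt(3)x/2 - y/2)(x/2 + sqrt(3)y/2) + (x/2 + sqrt(3)y/2)^2 = sqrt(3)x^2/4 + x^2 + xy/2 - sqrt(3)y^2/4 + y^2   [differs from x^2 + xy + y^2: not invariant]

Only option (C), x^2 + y^2, is unchanged by the transformation.
x^2 + y^2 is the squared distance from the origin, which rotations preserve.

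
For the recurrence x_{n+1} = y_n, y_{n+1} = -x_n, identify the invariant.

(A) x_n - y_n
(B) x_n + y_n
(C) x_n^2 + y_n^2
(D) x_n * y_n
C

For the recurrence x_{n+1} = y_n, y_{n+1} = -x_n:

x_{n+1}^2 + y_{n+1}^2 = y_n^2 + (-x_n)^2 = x_n^2 + y_n^2
The sum of squares is conserved (like energy in a harmonic oscillator).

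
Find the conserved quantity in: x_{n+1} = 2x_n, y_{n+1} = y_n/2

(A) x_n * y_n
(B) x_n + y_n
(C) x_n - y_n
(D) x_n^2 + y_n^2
A

For the recurrence x_{n+1} = 2x_n, y_{n+1} = y_n/2:

x_{n+1} * y_{n+1} = (2x_n) * (y_n/2) = x_n * y_n
The product is conserved.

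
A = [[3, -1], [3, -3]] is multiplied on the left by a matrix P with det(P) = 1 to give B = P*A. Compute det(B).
-6

By the multiplicative property of determinants, det(B) = det(P*A) = det(P) * det(A) = det(A),
so the determinant is invariant under multiplication by any determinant-1 matrix; we just need det(A).

det(A) = (3)(-3) - (-1)(3) = -9 - (-3) = -6

Therefore det(B) = 1 * (-6) = -6.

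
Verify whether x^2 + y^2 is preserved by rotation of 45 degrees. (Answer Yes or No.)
Yes

Applying rotation by 45 degrees: x' = x*cos(45 degrees) - y*sin(45 degrees) = sqrt(2)x/2 - sqrt(2)y/2, y' = x*sin(45 degrees) + y*cos(45 degrees) = sqrt(2)x/2 + sqrt(2)y/2

Substituting into x^2 + y^2:
(sqrt(2)x/2 - sqrt(2)y/2)^2 + (sqrt(2)x/2 + sqrt(2)y/2)^2
= x^2 + y^2

This equals the original expression x^2 + y^2, so it IS invariant.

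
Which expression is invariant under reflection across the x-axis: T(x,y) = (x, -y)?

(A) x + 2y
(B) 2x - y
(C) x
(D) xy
C

The map is reflection across the x-axis: T(x,y) = (x, -y).
Substitute the transformed coordinates into each option and compare with the original:
(A) x + 2y  ->  (x) + 2(-y) = x - 2y   [differs from x + 2y: not invariant]
(B) 2x - y  ->  2(x) - (-y) = 2x + y   [differs from 2x - y: not invariant]
(C) x  ->  (x) = x   [equals x: invariant]
(D) xy  ->  (x)(-y) = -xy   [differs from xy: not invariant]

Only option (C), x, is unchanged by the transformation.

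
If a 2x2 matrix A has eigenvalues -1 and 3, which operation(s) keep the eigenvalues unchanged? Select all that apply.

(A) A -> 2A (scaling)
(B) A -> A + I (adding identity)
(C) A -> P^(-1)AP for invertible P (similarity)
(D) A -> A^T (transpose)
C and D

Eigenvalues are preserved by:
1. Similarity transformations: A -> P^(-1)AP (same characteristic polynomial)
2. Transpose: A^T has the same eigenvalues as A

Eigenvalues are NOT preserved by:
- Adding identity: eigenvalues become -1+1, 3+1
- Scaling: eigenvalues become -2, 6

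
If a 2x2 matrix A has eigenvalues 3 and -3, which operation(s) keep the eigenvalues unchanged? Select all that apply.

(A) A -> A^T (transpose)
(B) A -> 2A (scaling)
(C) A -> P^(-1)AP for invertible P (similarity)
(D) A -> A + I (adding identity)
A and C

Eigenvalues are preserved by:
1. Similarity transformations: A -> P^(-1)AP (same characteristic polynomial)
2. Transpose: A^T has the same eigenvalues as A

Eigenvalues are NOT preserved by:
- Adding identity: eigenvalues become 3+1, -3+1
- Scaling: eigenvalues become 6, -6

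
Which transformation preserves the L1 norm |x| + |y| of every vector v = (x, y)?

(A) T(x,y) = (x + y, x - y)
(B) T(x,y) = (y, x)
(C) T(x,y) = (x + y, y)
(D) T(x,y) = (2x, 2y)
B

A transformation preserves a norm if ||T(v)|| = ||v|| for every v; a single vector where the norm changes rules an option out.

(A) T(x,y) = (x + y, x - y): v = (1, 0) has norm |1| + |0| = 1, but T(v) = (1, 1) has norm 2 -- not preserved.
(B) T(x,y) = (y, x): preserves the norm -- it only permutes the coordinates and/or flips signs, which leaves |x| + |y| unchanged.
(C) T(x,y) = (x + y, y): v = (0, 1) has norm |0| + |1| = 1, but T(v) = (1, 1) has norm 2 -- not preserved.
(D) T(x,y) = (2x, 2y): v = (1, 0) has norm |1| + |0| = 1, but T(v) = (2, 0) has norm 2 -- not preserved.

Therefore the answer is (B).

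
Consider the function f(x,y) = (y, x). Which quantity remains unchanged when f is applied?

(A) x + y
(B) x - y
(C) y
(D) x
A

For f(x,y) = (y, x):
After applying f: x' = y, y' = x. So x' + y' = y + x = x + y.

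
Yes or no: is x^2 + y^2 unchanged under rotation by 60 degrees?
Yes

Applying rotation by 60 degrees: x' = x*cos(60 degrees) - y*sin(60 degrees) = x/2 - sqrt(3)y/2, y' = x*sin(60 degrees) + y*cos(60 degrees) = sqrt(3)x/2 + y/2

Substituting into x^2 + y^2:
(x/2 - sqrt(3)y/2)^2 + (sqrt(3)x/2 + y/2)^2
= x^2 + y^2

This equals the original expression x^2 + y^2, so it IS invariant.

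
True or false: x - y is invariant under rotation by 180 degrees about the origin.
False

Applying rotation by 180 degrees: x' = x*cos(180 degrees) - y*sin(180 degrees) = -x, y' = x*sin(180 degrees) + y*cos(180 degrees) = -y

Substituting into x - y:
(-x) - (-y)
= -x + y

This differs from the original expression x - y, so it is NOT invariant.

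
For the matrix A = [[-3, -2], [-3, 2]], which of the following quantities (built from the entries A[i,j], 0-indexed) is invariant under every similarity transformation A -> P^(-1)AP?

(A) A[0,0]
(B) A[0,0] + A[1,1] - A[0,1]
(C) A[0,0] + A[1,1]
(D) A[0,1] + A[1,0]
C

A[0,0] + A[1,1] is the trace of A. By the cyclic property of the trace, tr(P^(-1)AP) = tr(APP^(-1)) = tr(A), so it is the same for every matrix similar to A.

The other combinations are not similarity invariants. For example, take P = [[1, 1], [1, 2]] (det P = 1), so P^(-1) = [[2, -1], [-1, 1]] and
B = P^(-1)AP = [[-9, -15], [4, 8]].
Evaluating each option on A and on B:
(A) A[0,0]: -3 for A, -9 for B -> changes
(B) A[0,0] + A[1,1] - A[0,1]: 1 for A, 14 for B -> changes
(C) A[0,0] + A[1,1]: -1 for A, -1 for B -> unchanged
(D) A[0,1] + A[1,0]: -5 for A, -11 for B -> changes

Only (C) A[0,0] + A[1,1] = -1 survives (and it does so for every P, not just this one), so it is the invariant.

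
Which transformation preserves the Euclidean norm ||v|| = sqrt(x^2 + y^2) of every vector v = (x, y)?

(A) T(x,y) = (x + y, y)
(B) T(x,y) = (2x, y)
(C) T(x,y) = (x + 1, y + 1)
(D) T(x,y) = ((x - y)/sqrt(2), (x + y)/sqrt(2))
D

A transformation preserves a norm if ||T(v)|| = ||v|| for every v; a single vector where the norm changes rules an option out.

(A) T(x,y) = (x + y, y): v = (0, 1) has norm sqrt((0)^2 + (1)^2) = 1, but T(v) = (1, 1) has norm sqrt(2) -- not preserved.
(B) T(x,y) = (2x, y): v = (1, 0) has norm sqrt((1)^2 + (0)^2) = 1, but T(v) = (2, 0) has norm 2 -- not preserved.
(C) T(x,y) = (x + 1, y + 1): v = (1, 0) has norm sqrt((1)^2 + (0)^2) = 1, but T(v) = (2, 1) has norm sqrt(5) -- not preserved.
(D) T(x,y) = ((x - y)/sqrt(2), (x + y)/sqrt(2)): preserves the norm -- it is an orthogonal map (a rotation/reflection), and (sqrt(2)(x - y)/2)^2 + (sqrt(2)(x + y)/2)^2 simplifies to x^2 + y^2.

Therefore the answer is (D).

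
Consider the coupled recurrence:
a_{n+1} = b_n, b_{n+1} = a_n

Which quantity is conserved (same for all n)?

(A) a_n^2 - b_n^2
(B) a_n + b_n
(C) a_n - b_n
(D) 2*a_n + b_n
B

Replace a_n by a_{n+1} = b_n and b_n by b_{n+1} = a_n in each option and simplify:
(A) a_n^2 - b_n^2  ->  (b_n)^2 - (a_n)^2 = -a_n^2 + b_n^2   [not conserved]
(B) a_n + b_n  ->  (b_n) + (a_n) = a_n + b_n   [conserved]
(C) a_n - b_n  ->  (b_n) - (a_n) = -a_n + b_n   [not conserved]
(D) 2*a_n + b_n  ->  2*(b_n) + (a_n) = a_n + 2*b_n   [not conserved]

Only (B) a_n + b_n returns to itself after one step, so it is the conserved quantity.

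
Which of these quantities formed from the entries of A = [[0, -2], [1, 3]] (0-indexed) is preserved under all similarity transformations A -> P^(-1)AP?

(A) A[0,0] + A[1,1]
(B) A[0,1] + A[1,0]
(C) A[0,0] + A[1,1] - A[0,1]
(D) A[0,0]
A

A[0,0] + A[1,1] is the trace of A. By the cyclic property of the trace, tr(P^(-1)AP) = tr(APP^(-1)) = tr(A), so it is the same for every matrix similar to A.

The other combinations are not similarity invariants. For example, take P = [[1, 1], [0, 1]] (det P = 1), so P^(-1) = [[1, -1], [0, 1]] and
B = P^(-1)AP = [[-1, -6], [1, 4]].
Evaluating each option on A and on B:
(A) A[0,0] + A[1,1]: 3 for A, 3 for B -> unchanged
(B) A[0,1] + A[1,0]: -1 for A, -5 for B -> changes
(C) A[0,0] + A[1,1] - A[0,1]: 5 for A, 9 for B -> changes
(D) A[0,0]: 0 for A, -1 for B -> changes

Only (A) A[0,0] + A[1,1] = 3 survives (and it does so for every P, not just this one), so it is the invariant.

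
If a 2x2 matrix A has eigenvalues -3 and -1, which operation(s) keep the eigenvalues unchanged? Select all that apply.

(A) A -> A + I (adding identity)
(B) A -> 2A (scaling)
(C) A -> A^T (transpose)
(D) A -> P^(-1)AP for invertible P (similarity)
C and D

Eigenvalues are preserved by:
1. Similarity transformations: A -> P^(-1)AP (same characteristic polynomial)
2. Transpose: A^T has the same eigenvalues as A

Eigenvalues are NOT preserved by:
- Adding identity: eigenvalues become -3+1, -1+1
- Scaling: eigenvalues become -6, -2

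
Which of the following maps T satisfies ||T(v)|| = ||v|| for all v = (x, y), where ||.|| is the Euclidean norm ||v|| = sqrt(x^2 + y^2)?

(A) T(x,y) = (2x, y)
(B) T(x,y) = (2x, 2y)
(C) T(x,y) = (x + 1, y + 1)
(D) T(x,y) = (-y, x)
D

A transformation preserves a norm if ||T(v)|| = ||v|| for every v; a single vector where the norm changes rules an option out.

(A) T(x,y) = (2x, y): v = (1, 0) has norm sqrt((1)^2 + (0)^2) = 1, but T(v) = (2, 0) has norm 2 -- not preserved.
(B) T(x,y) = (2x, 2y): v = (1, 0) has norm sqrt((1)^2 + (0)^2) = 1, but T(v) = (2, 0) has norm 2 -- not preserved.
(C) T(x,y) = (x + 1, y + 1): v = (1, 0) has norm sqrt((1)^2 + (0)^2) = 1, but T(v) = (2, 1) has norm sqrt(5) -- not preserved.
(D) T(x,y) = (-y, x): preserves the norm -- it is an orthogonal map (a rotation/reflection), and (-y)^2 + (x)^2 simplifies to x^2 + y^2.

Therefore the answer is (D).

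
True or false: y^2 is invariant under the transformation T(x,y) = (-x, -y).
True

Substitute T(x,y) = (-x, -y) into the expression and compare with the original.

Original: y^2
After applying T: (-y)^2 = y^2

This is identical to the original y^2, so the expression is invariant.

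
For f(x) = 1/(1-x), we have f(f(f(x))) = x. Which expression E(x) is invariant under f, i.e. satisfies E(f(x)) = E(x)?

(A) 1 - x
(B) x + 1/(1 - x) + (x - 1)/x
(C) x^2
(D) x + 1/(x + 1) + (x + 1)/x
B

Replace x by f(x) = 1/(1 - x) in each option and simplify. As a quick numerical cross-check, also compare E(5) with E(f(5)) = E(-1/4).

(A) 1 - x  ->  1 - (1/(1 - x)) = x/(x - 1); check: E(5) = -4 but E(-1/4) = 5/4.   [not invariant]
(B) x + 1/(1 - x) + (x - 1)/x  ->  (1/(1 - x)) + 1/(1 - (1/(1 - x))) + ((1/(1 - x)) - 1)/(1/(1 - x)), which simplifies back to x + 1/(1 - x) + (x - 1)/x; check: E(5) = 111/20, E(-1/4) = 111/20.   [invariant]
(C) x^2  ->  (1/(1 - x))^2 = (x - 1)^(-2); check: E(5) = 25 but E(-1/4) = 1/16.   [not invariant]
(D) x + 1/(x + 1) + (x + 1)/x  ->  (1/(1 - x)) + 1/((1/(1 - x)) + 1) + ((1/(1 - x)) + 1)/(1/(1 - x)) = (-x^3 + 6x^2 - 11x + 7)/(x^2 - 3x + 2); check: E(5) = 191/30 but E(-1/4) = -23/12.   [not invariant]

Only (B) is unchanged. Indeed f(f(x)) = 1/(1 - 1/(1-x)) = (1-x)/(-x) = (x-1)/x, so E(x) = x + f(x) + f(f(x)) is the sum over the whole 3-cycle; applying f just permutes the three terms cyclically (x -> f(x) -> f(f(x)) -> x), leaving the sum unchanged.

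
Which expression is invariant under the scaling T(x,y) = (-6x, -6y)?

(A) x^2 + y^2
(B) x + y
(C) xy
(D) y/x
D

Under the uniform scaling T(x,y) = (-6x, -6y):
Substitute the transformed coordinates into each option and compare with the original:
(A) x^2 + y^2  ->  (-6x)^2 + (-6y)^2 = 36x^2 + 36y^2   [differs from x^2 + y^2: not invariant]
(B) x + y  ->  (-6x) + (-6y) = -6x - 6y   [differs from x + y: not invariant]
(C) xy  ->  (-6x)(-6y) = 36xy   [differs from xy: not invariant]
(D) y/x  ->  (-6y)/(-6x) = y/x   [equals y/x: invariant]

Only option (D), y/x, is unchanged by the transformation.
The common factor -6 cancels in a ratio of coordinates, while sums, products and sums of squares pick up factors of -6 or 36.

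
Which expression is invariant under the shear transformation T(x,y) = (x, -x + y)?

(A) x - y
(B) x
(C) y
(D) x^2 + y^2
B

Under the shear T(x,y) = (x, -x + y):
Substitute the transformed coordinates into each option and compare with the original:
(A) x - y  ->  (x) - (-x + y) = 2x - y   [differs from x - y: not invariant]
(B) x  ->  (x) = x   [equals x: invariant]
(C) y  ->  (-x + y) = -x + y   [differs from y: not invariant]
(D) x^2 + y^2  ->  (x)^2 + (-x + y)^2 = 2x^2 - 2xy + y^2   [differs from x^2 + y^2: not invariant]

Only option (B), x, is unchanged by the transformation.
A vertical shear moves points parallel to the y-axis, so the x-coordinate (and any function of x alone) is unchanged.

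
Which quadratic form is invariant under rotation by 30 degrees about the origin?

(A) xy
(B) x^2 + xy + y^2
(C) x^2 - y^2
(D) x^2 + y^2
D

Rotation by 30 degrees sends (x, y) to (sqrt(3)x/2 - y/2, x/2 + sqrt(3)y/2).
Substitute the transformed coordinates into each option and compare with the original:
(A) xy  ->  (sqrt(3)x/2 - y/2)(x/2 + sqrt(3)y/2) = sqrt(3)x^2/4 + xy/2 - sqrt(3)y^2/4   [differs from xy: not invariant]
(B) x^2 + xy + y^2  ->  (sqrt(3)x/2 - y/2)^2 + (sqrt(3)x/2 - y/2)(x/2 + sqrt(3)y/2) + (x/2 + sqrt(3)y/2)^2 = sqrt(3)x^2/4 + x^2 + xy/2 - sqrt(3)y^2/4 + y^2   [differs from x^2 + xy + y^2: not invariant]
(C) x^2 - y^2  ->  (sqrt(3)x/2 - y/2)^2 - (x/2 + sqrt(3)y/2)^2 = x^2/2 - sqrt(3)xy - y^2/2   [differs from x^2 - y^2: not invariant]
(D) x^2 + y^2  ->  (sqrt(3)x/2 - y/2)^2 + (x/2 + sqrt(3)y/2)^2 = x^2 + y^2   [equals x^2 + y^2: invariant]

Only option (D), x^2 + y^2, is unchanged by the transformation.
x^2 + y^2 is the squared distance from the origin, which rotations preserve.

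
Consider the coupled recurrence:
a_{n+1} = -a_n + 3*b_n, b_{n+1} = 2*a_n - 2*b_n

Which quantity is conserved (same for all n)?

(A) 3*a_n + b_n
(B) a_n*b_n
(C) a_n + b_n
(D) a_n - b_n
C

Replace a_n by a_{n+1} = -a_n + 3*b_n and b_n by b_{n+1} = 2*a_n - 2*b_n in each option and simplify:
(A) 3*a_n + b_n  ->  3*(-a_n + 3*b_n) + (2*a_n - 2*b_n) = -a_n + 7*b_n   [not conserved]
(B) a_n*b_n  ->  (-a_n + 3*b_n)*(2*a_n - 2*b_n) = -2*a_n^2 + 8*a_n*b_n - 6*b_n^2   [not conserved]
(C) a_n + b_n  ->  (-a_n + 3*b_n) + (2*a_n - 2*b_n) = a_n + b_n   [conserved]
(D) a_n - b_n  ->  (-a_n + 3*b_n) - (2*a_n - 2*b_n) = -3*a_n + 5*b_n   [not conserved]

Only (C) a_n + b_n returns to itself after one step, so it is the conserved quantity.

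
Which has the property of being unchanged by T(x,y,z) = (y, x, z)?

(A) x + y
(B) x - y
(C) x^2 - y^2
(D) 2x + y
A

Apply T(x,y,z) = (y, x, z) to each option, i.e. replace (x, y, z) by the transformed coordinates.
Substitute the transformed coordinates into each option and compare with the original:
(A) x + y  ->  (y) + (x) = x + y   [equals x + y: invariant]
(B) x - y  ->  (y) - (x) = -x + y   [differs from x - y: not invariant]
(C) x^2 - y^2  ->  (y)^2 - (x)^2 = -x^2 + y^2   [differs from x^2 - y^2: not invariant]
(D) 2x + y  ->  2(y) + (x) = x + 2y   [differs from 2x + y: not invariant]

Only option (A), x + y, is unchanged by the transformation.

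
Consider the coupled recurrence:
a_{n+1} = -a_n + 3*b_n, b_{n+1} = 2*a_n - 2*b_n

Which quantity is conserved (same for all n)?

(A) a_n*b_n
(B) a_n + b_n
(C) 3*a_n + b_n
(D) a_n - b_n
B

Replace a_n by a_{n+1} = -a_n + 3*b_n and b_n by b_{n+1} = 2*a_n - 2*b_n in each option and simplify:
(A) a_n*b_n  ->  (-a_n + 3*b_n)*(2*a_n - 2*b_n) = -2*a_n^2 + 8*a_n*b_n - 6*b_n^2   [not conserved]
(B) a_n + b_n  ->  (-a_n + 3*b_n) + (2*a_n - 2*b_n) = a_n + b_n   [conserved]
(C) 3*a_n + b_n  ->  3*(-a_n + 3*b_n) + (2*a_n - 2*b_n) = -a_n + 7*b_n   [not conserved]
(D) a_n - b_n  ->  (-a_n + 3*b_n) - (2*a_n - 2*b_n) = -3*a_n + 5*b_n   [not conserved]

Only (B) a_n + b_n returns to itself after one step, so it is the conserved quantity.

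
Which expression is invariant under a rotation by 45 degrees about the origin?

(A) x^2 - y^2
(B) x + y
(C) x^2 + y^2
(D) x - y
C

A rotation by 45 degrees sends (x, y) to (sqrt(2)x/2 - sqrt(2)y/2, sqrt(2)x/2 + sqrt(2)y/2).
Substitute the transformed coordinates into each option and compare with the original:
(A) x^2 - y^2  ->  (sqrt(2)x/2 - sqrt(2)y/2)^2 - (sqrt(2)x/2 + sqrt(2)y/2)^2 = -2xy   [differs from x^2 - y^2: not invariant]
(B) x + y  ->  (sqrt(2)x/2 - sqrt(2)y/2) + (sqrt(2)x/2 + sqrt(2)y/2) = sqrt(2)x   [differs from x + y: not invariant]
(C) x^2 + y^2  ->  (sqrt(2)x/2 - sqrt(2)y/2)^2 + (sqrt(2)x/2 + sqrt(2)y/2)^2 = x^2 + y^2   [equals x^2 + y^2: invariant]
(D) x - y  ->  (sqrt(2)x/2 - sqrt(2)y/2) - (sqrt(2)x/2 + sqrt(2)y/2) = -sqrt(2)y   [differs from x - y: not invariant]

Only option (C), x^2 + y^2, is unchanged by the transformation.
Geometrically, x^2 + y^2 is the squared distance from the origin, which every rotation about the origin preserves.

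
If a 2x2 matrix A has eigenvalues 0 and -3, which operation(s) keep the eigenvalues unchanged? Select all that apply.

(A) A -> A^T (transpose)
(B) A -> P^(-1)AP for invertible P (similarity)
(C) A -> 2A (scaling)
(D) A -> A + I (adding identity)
A and B

Eigenvalues are preserved by:
1. Similarity transformations: A -> P^(-1)AP (same characteristic polynomial)
2. Transpose: A^T has the same eigenvalues as A

Eigenvalues are NOT preserved by:
- Adding identity: eigenvalues become 0+1, -3+1
- Scaling: eigenvalues become 0, -6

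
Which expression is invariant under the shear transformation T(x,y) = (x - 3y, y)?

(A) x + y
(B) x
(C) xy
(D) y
D

Under the shear T(x,y) = (x - 3y, y):
Substitute the transformed coordinates into each option and compare with the original:
(A) x + y  ->  (x - 3y) + (y) = x - 2y   [differs from x + y: not invariant]
(B) x  ->  (x - 3y) = x - 3y   [differs from x: not invariant]
(C) xy  ->  (x - 3y)(y) = xy - 3y^2   [differs from xy: not invariant]
(D) y  ->  (y) = y   [equals y: invariant]

Only option (D), y, is unchanged by the transformation.
A horizontal shear moves points parallel to the x-axis, so the y-coordinate (and any function of y alone) is unchanged.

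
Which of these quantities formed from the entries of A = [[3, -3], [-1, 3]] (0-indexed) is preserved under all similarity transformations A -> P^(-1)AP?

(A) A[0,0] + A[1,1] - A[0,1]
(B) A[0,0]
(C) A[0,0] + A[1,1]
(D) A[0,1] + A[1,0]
C

A[0,0] + A[1,1] is the trace of A. By the cyclic property of the trace, tr(P^(-1)AP) = tr(APP^(-1)) = tr(A), so it is the same for every matrix similar to A.

The other combinations are not similarity invariants. For example, take P = [[1, 2], [0, 1]] (det P = 1), so P^(-1) = [[1, -2], [0, 1]] and
B = P^(-1)AP = [[5, 1], [-1, 1]].
Evaluating each option on A and on B:
(A) A[0,0] + A[1,1] - A[0,1]: 9 for A, 5 for B -> changes
(B) A[0,0]: 3 for A, 5 for B -> changes
(C) A[0,0] + A[1,1]: 6 for A, 6 for B -> unchanged
(D) A[0,1] + A[1,0]: -4 for A, 0 for B -> changes

Only (C) A[0,0] + A[1,1] = 6 survives (and it does so for every P, not just this one), so it is the invariant.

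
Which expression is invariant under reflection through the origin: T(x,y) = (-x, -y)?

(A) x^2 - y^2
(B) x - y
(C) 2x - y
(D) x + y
A

The map is reflection through the origin: T(x,y) = (-x, -y).
Substitute the transformed coordinates into each option and compare with the original:
(A) x^2 - y^2  ->  (-x)^2 - (-y)^2 = x^2 - y^2   [equals x^2 - y^2: invariant]
(B) x - y  ->  (-x) - (-y) = -x + y   [differs from x - y: not invariant]
(C) 2x - y  ->  2(-x) - (-y) = -2x + y   [differs from 2x - y: not invariant]
(D) x + y  ->  (-x) + (-y) = -x - y   [differs from x + y: not invariant]

Only option (A), x^2 - y^2, is unchanged by the transformation.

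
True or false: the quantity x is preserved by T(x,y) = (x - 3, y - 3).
False

Substitute T(x,y) = (x - 3, y - 3) into the expression and compare with the original.

Original: x
After applying T: (x - 3) = x - 3

This differs from the original x (difference: -3), so the expression is NOT invariant.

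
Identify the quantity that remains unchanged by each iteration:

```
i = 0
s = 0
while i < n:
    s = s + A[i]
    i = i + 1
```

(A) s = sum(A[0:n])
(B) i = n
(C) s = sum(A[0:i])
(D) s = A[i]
C

A loop invariant must hold before the first iteration and be re-established by every execution of the body.

(C) s = sum(A[0:i]): Initially i = 0 and s = 0 = sum of the empty slice A[0:0]. If s = sum(A[0:i]) holds at the top of an iteration, the body sets s to sum(A[0:i]) + A[i] = sum(A[0:i+1]) and then i to i+1, so s = sum(A[0:i]) holds again. At exit i = n, giving s = sum(A[0:n]).

The other options fail:
(A) s = sum(A[0:n]): false before the loop (s = 0, not the full sum) -- it only becomes true at exit.
(B) i = n: false initially (i = 0); it is the exit condition, not an invariant.
(D) s = A[i]: after the first iteration s = A[0] but i = 1, so s = A[i] compares s with the wrong element (and fails in general).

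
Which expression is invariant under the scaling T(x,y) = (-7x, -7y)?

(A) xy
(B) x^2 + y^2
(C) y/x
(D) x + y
C

Under the uniform scaling T(x,y) = (-7x, -7y):
Substitute the transformed coordinates into each option and compare with the original:
(A) xy  ->  (-7x)(-7y) = 49xy   [differs from xy: not invariant]
(B) x^2 + y^2  ->  (-7x)^2 + (-7y)^2 = 49x^2 + 49y^2   [differs from x^2 + y^2: not invariant]
(C) y/x  ->  (-7y)/(-7x) = y/x   [equals y/x: invariant]
(D) x + y  ->  (-7x) + (-7y) = -7x - 7y   [differs from x + y: not invariant]

Only option (C), y/x, is unchanged by the transformation.
The common factor -7 cancels in a ratio of coordinates, while sums, products and sums of squares pick up factors of -7 or 49.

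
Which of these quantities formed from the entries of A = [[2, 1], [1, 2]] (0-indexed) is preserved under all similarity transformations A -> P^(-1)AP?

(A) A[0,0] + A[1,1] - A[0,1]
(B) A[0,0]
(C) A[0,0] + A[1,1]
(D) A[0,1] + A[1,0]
C

A[0,0] + A[1,1] is the trace of A. By the cyclic property of the trace, tr(P^(-1)AP) = tr(APP^(-1)) = tr(A), so it is the same for every matrix similar to A.

The other combinations are not similarity invariants. For example, take P = [[2, 1], [1, 1]] (det P = 1), so P^(-1) = [[1, -1], [-1, 2]] and
B = P^(-1)AP = [[1, 0], [3, 3]].
Evaluating each option on A and on B:
(A) A[0,0] + A[1,1] - A[0,1]: 3 for A, 4 for B -> changes
(B) A[0,0]: 2 for A, 1 for B -> changes
(C) A[0,0] + A[1,1]: 4 for A, 4 for B -> unchanged
(D) A[0,1] + A[1,0]: 2 for A, 3 for B -> changes

Only (C) A[0,0] + A[1,1] = 4 survives (and it does so for every P, not just this one), so it is the invariant.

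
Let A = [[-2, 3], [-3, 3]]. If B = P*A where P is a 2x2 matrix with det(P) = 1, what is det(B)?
3

By the multiplicative property of determinants, det(B) = det(P*A) = det(P) * det(A) = det(A),
so the determinant is invariant under multiplication by any determinant-1 matrix; we just need det(A).

det(A) = (-2)(3) - (3)(-3) = -6 - (-9) = 3

Therefore det(B) = 1 * 3 = 3.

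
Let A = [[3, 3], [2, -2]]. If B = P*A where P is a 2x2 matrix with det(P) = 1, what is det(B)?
-12

By the multiplicative property of determinants, det(B) = det(P*A) = det(P) * det(A) = det(A),
so the determinant is invariant under multiplication by any determinant-1 matrix; we just need det(A).

det(A) = (3)(-2) - (3)(2) = -6 - 6 = -12

Therefore det(B) = 1 * (-12) = -12.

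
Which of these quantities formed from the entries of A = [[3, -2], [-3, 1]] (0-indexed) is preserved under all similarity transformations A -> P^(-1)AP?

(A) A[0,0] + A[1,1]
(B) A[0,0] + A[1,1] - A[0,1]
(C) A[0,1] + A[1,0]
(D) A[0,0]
A

A[0,0] + A[1,1] is the trace of A. By the cyclic property of the trace, tr(P^(-1)AP) = tr(APP^(-1)) = tr(A), so it is the same for every matrix similar to A.

The other combinations are not similarity invariants. For example, take P = [[1, 1], [1, 2]] (det P = 1), so P^(-1) = [[2, -1], [-1, 1]] and
B = P^(-1)AP = [[4, -1], [-3, 0]].
Evaluating each option on A and on B:
(A) A[0,0] + A[1,1]: 4 for A, 4 for B -> unchanged
(B) A[0,0] + A[1,1] - A[0,1]: 6 for A, 5 for B -> changes
(C) A[0,1] + A[1,0]: -5 for A, -4 for B -> changes
(D) A[0,0]: 3 for A, 4 for B -> changes

Only (A) A[0,0] + A[1,1] = 4 survives (and it does so for every P, not just this one), so it is the invariant.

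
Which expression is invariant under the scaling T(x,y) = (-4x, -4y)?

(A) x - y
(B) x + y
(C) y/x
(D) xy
C

Under the uniform scaling T(x,y) = (-4x, -4y):
Substitute the transformed coordinates into each option and compare with the original:
(A) x - y  ->  (-4x) - (-4y) = -4x + 4y   [differs from x - y: not invariant]
(B) x + y  ->  (-4x) + (-4y) = -4x - 4y   [differs from x + y: not invariant]
(C) y/x  ->  (-4y)/(-4x) = y/x   [equals y/x: invariant]
(D) xy  ->  (-4x)(-4y) = 16xy   [differs from xy: not invariant]

Only option (C), y/x, is unchanged by the transformation.
The common factor -4 cancels in a ratio of coordinates, while sums, products and sums of squares pick up factors of -4 or 16.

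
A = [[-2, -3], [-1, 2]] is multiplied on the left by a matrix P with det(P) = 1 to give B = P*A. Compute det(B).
-7

By the multiplicative property of determinants, det(B) = det(P*A) = det(P) * det(A) = det(A),
so the determinant is invariant under multiplication by any determinant-1 matrix; we just need det(A).

det(A) = (-2)(2) - (-3)(-1) = -4 - 3 = -7

Therefore det(B) = 1 * (-7) = -7.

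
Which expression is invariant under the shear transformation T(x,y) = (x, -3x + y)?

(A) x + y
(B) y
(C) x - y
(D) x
D

Under the shear T(x,y) = (x, -3x + y):
Substitute the transformed coordinates into each option and compare with the original:
(A) x + y  ->  (x) + (-3x + y) = -2x + y   [differs from x + y: not invariant]
(B) y  ->  (-3x + y) = -3x + y   [differs from y: not invariant]
(C) x - y  ->  (x) - (-3x + y) = 4x - y   [differs from x - y: not invariant]
(D) x  ->  (x) = x   [equals x: invariant]

Only option (D), x, is unchanged by the transformation.
A vertical shear moves points parallel to the y-axis, so the x-coordinate (and any function of x alone) is unchanged.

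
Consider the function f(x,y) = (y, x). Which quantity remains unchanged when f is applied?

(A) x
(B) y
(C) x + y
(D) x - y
C

For f(x,y) = (y, x):
After applying f: x' = y, y' = x. So x' + y' = y + x = x + y.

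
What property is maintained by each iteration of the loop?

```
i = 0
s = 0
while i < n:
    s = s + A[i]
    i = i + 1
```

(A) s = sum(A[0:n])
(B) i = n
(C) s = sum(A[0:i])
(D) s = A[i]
C

A loop invariant must hold before the first iteration and be re-established by every execution of the body.

(C) s = sum(A[0:i]): Initially i = 0 and s = 0 = sum of the empty slice A[0:0]. If s = sum(A[0:i]) holds at the top of an iteration, the body sets s to sum(A[0:i]) + A[i] = sum(A[0:i+1]) and then i to i+1, so s = sum(A[0:i]) holds again. At exit i = n, giving s = sum(A[0:n]).

The other options fail:
(A) s = sum(A[0:n]): false before the loop (s = 0, not the full sum) -- it only becomes true at exit.
(B) i = n: false initially (i = 0); it is the exit condition, not an invariant.
(D) s = A[i]: after the first iteration s = A[0] but i = 1, so s = A[i] compares s with the wrong element (and fails in general).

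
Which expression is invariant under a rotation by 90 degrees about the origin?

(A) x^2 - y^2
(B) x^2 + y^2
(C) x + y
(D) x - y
B

A rotation by 90 degrees sends (x, y) to (-y, x).
Substitute the transformed coordinates into each option and compare with the original:
(A) x^2 - y^2  ->  (-y)^2 - (x)^2 = -x^2 + y^2   [differs from x^2 - y^2: not invariant]
(B) x^2 + y^2  ->  (-y)^2 + (x)^2 = x^2 + y^2   [equals x^2 + y^2: invariant]
(C) x + y  ->  (-y) + (x) = x - y   [differs from x + y: not invariant]
(D) x - y  ->  (-y) - (x) = -x - y   [differs from x - y: not invariant]

Only option (B), x^2 + y^2, is unchanged by the transformation.
Geometrically, x^2 + y^2 is the squared distance from the origin, which every rotation about the origin preserves.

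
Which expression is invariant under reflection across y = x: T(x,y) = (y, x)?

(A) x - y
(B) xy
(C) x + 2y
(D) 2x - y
B

The map is reflection across y = x: T(x,y) = (y, x).
Substitute the transformed coordinates into each option and compare with the original:
(A) x - y  ->  (y) - (x) = -x + y   [differs from x - y: not invariant]
(B) xy  ->  (y)(x) = xy   [equals xy: invariant]
(C) x + 2y  ->  (y) + 2(x) = 2x + y   [differs from x + 2y: not invariant]
(D) 2x - y  ->  2(y) - (x) = -x + 2y   [differs from 2x - y: not invariant]

Only option (B), xy, is unchanged by the transformation.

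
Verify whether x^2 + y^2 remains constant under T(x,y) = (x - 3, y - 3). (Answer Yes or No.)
No

Substitute T(x,y) = (x - 3, y - 3) into the expression and compare with the original.

Original: x^2 + y^2
After applying T: (x - 3)^2 + (y - 3)^2 = x^2 - 6x + y^2 - 6y + 18

This differs from the original x^2 + y^2 (difference: -6x - 6y + 18), so the expression is NOT invariant.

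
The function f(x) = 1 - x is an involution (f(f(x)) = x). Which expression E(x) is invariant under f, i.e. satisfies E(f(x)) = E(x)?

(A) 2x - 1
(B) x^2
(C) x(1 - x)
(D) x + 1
C

Replace x by f(x) = 1 - x in each option and simplify. As a quick numerical cross-check, also compare E(4) with E(f(4)) = E(-3).

(A) 2x - 1  ->  2(1 - x) - 1 = 1 - 2x; check: E(4) = 7 but E(-3) = -7.   [not invariant]
(B) x^2  ->  (1 - x)^2 = (x - 1)^2; check: E(4) = 16 but E(-3) = 9.   [not invariant]
(C) x(1 - x)  ->  (1 - x)(1 - (1 - x)), which simplifies back to x(1 - x); check: E(4) = -12, E(-3) = -12.   [invariant]
(D) x + 1  ->  (1 - x) + 1 = 2 - x; check: E(4) = 5 but E(-3) = -2.   [not invariant]

Only (C) is unchanged. E is symmetric under swapping x with f(x) = 1 - x, which is exactly what an involution does.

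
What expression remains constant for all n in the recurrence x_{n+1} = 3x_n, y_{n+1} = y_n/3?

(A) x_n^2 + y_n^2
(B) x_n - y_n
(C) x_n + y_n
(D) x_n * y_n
D

For the recurrence x_{n+1} = 3x_n, y_{n+1} = y_n/3:

x_{n+1} * y_{n+1} = (3x_n) * (y_n/3) = x_n * y_n
The product is conserved.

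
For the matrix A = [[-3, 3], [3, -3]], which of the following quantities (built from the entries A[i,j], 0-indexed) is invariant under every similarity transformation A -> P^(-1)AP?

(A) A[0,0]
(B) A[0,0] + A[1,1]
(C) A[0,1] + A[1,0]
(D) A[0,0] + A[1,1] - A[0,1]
B

A[0,0] + A[1,1] is the trace of A. By the cyclic property of the trace, tr(P^(-1)AP) = tr(APP^(-1)) = tr(A), so it is the same for every matrix similar to A.

The other combinations are not similarity invariants. For example, take P = [[1, 1], [0, 1]] (det P = 1), so P^(-1) = [[1, -1], [0, 1]] and
B = P^(-1)AP = [[-6, 0], [3, 0]].
Evaluating each option on A and on B:
(A) A[0,0]: -3 for A, -6 for B -> changes
(B) A[0,0] + A[1,1]: -6 for A, -6 for B -> unchanged
(C) A[0,1] + A[1,0]: 6 for A, 3 for B -> changes
(D) A[0,0] + A[1,1] - A[0,1]: -9 for A, -6 for B -> changes

Only (B) A[0,0] + A[1,1] = -6 survives (and it does so for every P, not just this one), so it is the invariant.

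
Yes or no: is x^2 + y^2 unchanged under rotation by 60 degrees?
Yes

Applying rotation by 60 degrees: x' = x*cos(60 degrees) - y*sin(60 degrees) = x/2 - sqrt(3)y/2, y' = x*sin(60 degrees) + y*cos(60 degrees) = sqrt(3)x/2 + y/2

Substituting into x^2 + y^2:
(x/2 - sqrt(3)y/2)^2 + (sqrt(3)x/2 + y/2)^2
= x^2 + y^2

This equals the original expression x^2 + y^2, so it IS invariant.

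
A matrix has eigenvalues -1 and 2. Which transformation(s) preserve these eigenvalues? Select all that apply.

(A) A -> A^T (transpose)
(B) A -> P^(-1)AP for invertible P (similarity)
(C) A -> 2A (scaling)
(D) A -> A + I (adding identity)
A and B

Eigenvalues are preserved by:
1. Similarity transformations: A -> P^(-1)AP (same characteristic polynomial)
2. Transpose: A^T has the same eigenvalues as A

Eigenvalues are NOT preserved by:
- Adding identity: eigenvalues become -1+1, 2+1
- Scaling: eigenvalues become -2, 4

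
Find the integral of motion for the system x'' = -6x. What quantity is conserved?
E = (x')^2 + 6x^2

Multiply the equation by x':
x' * x'' = -6x * x'
The left side is d/dt[(x')^2/2] and the right side is d/dt[-6x^2/2], so
d/dt[(x')^2/2 + 6x^2/2] = 0, i.e. (x')^2/2 + 6x^2/2 = constant.
Multiplying by 2, the integral of motion is E = (x')^2 + 6x^2.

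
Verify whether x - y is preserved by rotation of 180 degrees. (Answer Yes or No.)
No

Applying rotation by 180 degrees: x' = x*cos(180 degrees) - y*sin(180 degrees) = -x, y' = x*sin(180 degrees) + y*cos(180 degrees) = -y

Substituting into x - y:
(-x) - (-y)
= -x + y

This differs from the original expression x - y, so it is NOT invariant.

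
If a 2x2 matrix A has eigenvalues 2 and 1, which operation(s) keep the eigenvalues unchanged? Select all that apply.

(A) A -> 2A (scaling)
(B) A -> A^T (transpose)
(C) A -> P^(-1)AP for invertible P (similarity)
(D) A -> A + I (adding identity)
B and C

Eigenvalues are preserved by:
1. Similarity transformations: A -> P^(-1)AP (same characteristic polynomial)
2. Transpose: A^T has the same eigenvalues as A

Eigenvalues are NOT preserved by:
- Adding identity: eigenvalues become 2+1, 1+1
- Scaling: eigenvalues become 4, 2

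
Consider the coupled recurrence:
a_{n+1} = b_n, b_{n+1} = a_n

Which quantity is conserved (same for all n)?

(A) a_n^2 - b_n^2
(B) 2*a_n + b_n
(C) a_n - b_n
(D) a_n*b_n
D

Replace a_n by a_{n+1} = b_n and b_n by b_{n+1} = a_n in each option and simplify:
(A) a_n^2 - b_n^2  ->  (b_n)^2 - (a_n)^2 = -a_n^2 + b_n^2   [not conserved]
(B) 2*a_n + b_n  ->  2*(b_n) + (a_n) = a_n + 2*b_n   [not conserved]
(C) a_n - b_n  ->  (b_n) - (a_n) = -a_n + b_n   [not conserved]
(D) a_n*b_n  ->  (b_n)*(a_n) = a_n*b_n   [conserved]

Only (D) a_n*b_n returns to itself after one step, so it is the conserved quantity.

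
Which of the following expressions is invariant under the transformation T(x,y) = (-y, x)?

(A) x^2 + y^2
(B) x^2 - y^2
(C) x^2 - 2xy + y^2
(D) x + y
A

An expression E(x,y) is invariant under T if E(T(x,y)) = E(x,y). Here T(x,y) = (-y, x).
Substitute the transformed coordinates into each option and compare with the original:
(A) x^2 + y^2  ->  (-y)^2 + (x)^2 = x^2 + y^2   [equals x^2 + y^2: invariant]
(B) x^2 - y^2  ->  (-y)^2 - (x)^2 = -x^2 + y^2   [differs from x^2 - y^2: not invariant]
(C) x^2 - 2xy + y^2  ->  (-y)^2 - 2(-y)(x) + (x)^2 = x^2 + 2xy + y^2   [differs from x^2 - 2xy + y^2: not invariant]
(D) x + y  ->  (-y) + (x) = x - y   [differs from x + y: not invariant]

Only option (A), x^2 + y^2, is unchanged by the transformation.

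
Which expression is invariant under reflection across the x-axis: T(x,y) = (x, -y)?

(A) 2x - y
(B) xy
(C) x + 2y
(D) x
D

The map is reflection across the x-axis: T(x,y) = (x, -y).
Substitute the transformed coordinates into each option and compare with the original:
(A) 2x - y  ->  2(x) - (-y) = 2x + y   [differs from 2x - y: not invariant]
(B) xy  ->  (x)(-y) = -xy   [differs from xy: not invariant]
(C) x + 2y  ->  (x) + 2(-y) = x - 2y   [differs from x + 2y: not invariant]
(D) x  ->  (x) = x   [equals x: invariant]

Only option (D), x, is unchanged by the transformation.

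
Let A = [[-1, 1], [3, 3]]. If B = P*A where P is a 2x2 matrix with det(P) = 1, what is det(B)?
-6

By the multiplicative property of determinants, det(B) = det(P*A) = det(P) * det(A) = det(A),
so the determinant is invariant under multiplication by any determinant-1 matrix; we just need det(A).

det(A) = (-1)(3) - (1)(3) = -3 - 3 = -6

Therefore det(B) = 1 * (-6) = -6.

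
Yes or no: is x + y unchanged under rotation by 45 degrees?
No

Applying rotation by 45 degrees: x' = x*cos(45 degrees) - y*sin(45 degrees) = sqrt(2)x/2 - sqrt(2)y/2, y' = x*sin(45 degrees) + y*cos(45 degrees) = sqrt(2)x/2 + sqrt(2)y/2

Substituting into x + y:
(sqrt(2)x/2 - sqrt(2)y/2) + (sqrt(2)x/2 + sqrt(2)y/2)
= sqrt(2)x

This differs from the original expression x + y, so it is NOT invariant.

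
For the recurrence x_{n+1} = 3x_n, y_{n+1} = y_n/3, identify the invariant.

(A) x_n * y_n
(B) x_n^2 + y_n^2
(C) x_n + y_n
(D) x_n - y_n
A

For the recurrence x_{n+1} = 3x_n, y_{n+1} = y_n/3:

x_{n+1} * y_{n+1} = (3x_n) * (y_n/3) = x_n * y_n
The product is conserved.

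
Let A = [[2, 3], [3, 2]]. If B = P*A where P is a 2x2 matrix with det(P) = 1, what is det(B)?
-5

By the multiplicative property of determinants, det(B) = det(P*A) = det(P) * det(A) = det(A),
so the determinant is invariant under multiplication by any determinant-1 matrix; we just need det(A).

det(A) = (2)(2) - (3)(3) = 4 - 9 = -5

Therefore det(B) = 1 * (-5) = -5.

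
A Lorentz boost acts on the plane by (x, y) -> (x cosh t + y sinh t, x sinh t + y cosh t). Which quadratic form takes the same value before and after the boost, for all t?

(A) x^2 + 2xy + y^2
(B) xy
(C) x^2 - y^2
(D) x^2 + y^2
C

Write x' = x cosh t + y sinh t, y' = x sinh t + y cosh t and substitute into each option:
(A) x^2 + 2xy + y^2: (x' + y')^2 with x' + y' = (x + y)(cosh t + sinh t) = (x + y)e^t, so it becomes (x + y)^2 e^(2t)   [not invariant for t != 0]
(B) xy: (x cosh t + y sinh t)(x sinh t + y cosh t) = xy(cosh^2 t + sinh^2 t) + (x^2 + y^2) sinh t cosh t = xy cosh 2t + (x^2 + y^2)(sinh 2t)/2   [not invariant for t != 0]
(C) x^2 - y^2: (x cosh t + y sinh t)^2 - (x sinh t + y cosh t)^2 = x^2(cosh^2 t - sinh^2 t) + 2xy(cosh t sinh t - sinh t cosh t) + y^2(sinh^2 t - cosh^2 t) = x^2 - y^2   [invariant, using cosh^2 t - sinh^2 t = 1]
(D) x^2 + y^2: (x cosh t + y sinh t)^2 + (x sinh t + y cosh t)^2 = (x^2 + y^2)(cosh^2 t + sinh^2 t) + 4xy sinh t cosh t = (x^2 + y^2) cosh 2t + 2xy sinh 2t   [not invariant for t != 0]

Only (C) x^2 - y^2 is unchanged; it is the Minkowski form preserved by Lorentz boosts, just as x^2 + y^2 is preserved by ordinary rotations.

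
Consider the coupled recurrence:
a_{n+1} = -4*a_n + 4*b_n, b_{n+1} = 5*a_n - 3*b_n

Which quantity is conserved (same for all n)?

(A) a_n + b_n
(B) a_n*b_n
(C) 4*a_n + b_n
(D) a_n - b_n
A

Replace a_n by a_{n+1} = -4*a_n + 4*b_n and b_n by b_{n+1} = 5*a_n - 3*b_n in each option and simplify:
(A) a_n + b_n  ->  (-4*a_n + 4*b_n) + (5*a_n - 3*b_n) = a_n + b_n   [conserved]
(B) a_n*b_n  ->  (-4*a_n + 4*b_n)*(5*a_n - 3*b_n) = -20*a_n^2 + 32*a_n*b_n - 12*b_n^2   [not conserved]
(C) 4*a_n + b_n  ->  4*(-4*a_n + 4*b_n) + (5*a_n - 3*b_n) = -11*a_n + 13*b_n   [not conserved]
(D) a_n - b_n  ->  (-4*a_n + 4*b_n) - (5*a_n - 3*b_n) = -9*a_n + 7*b_n   [not conserved]

Only (A) a_n + b_n returns to itself after one step, so it is the conserved quantity.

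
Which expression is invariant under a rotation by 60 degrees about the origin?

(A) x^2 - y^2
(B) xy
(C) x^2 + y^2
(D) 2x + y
C

A rotation by 60 degrees sends (x, y) to (x/2 - sqrt(3)y/2, sqrt(3)x/2 + y/2).
Substitute the transformed coordinates into each option and compare with the original:
(A) x^2 - y^2  ->  (x/2 - sqrt(3)y/2)^2 - (sqrt(3)x/2 + y/2)^2 = -x^2/2 - sqrt(3)xy + y^2/2   [differs from x^2 - y^2: not invariant]
(B) xy  ->  (x/2 - sqrt(3)y/2)(sqrt(3)x/2 + y/2) = sqrt(3)x^2/4 - xy/2 - sqrt(3)y^2/4   [differs from xy: not invariant]
(C) x^2 + y^2  ->  (x/2 - sqrt(3)y/2)^2 + (sqrt(3)x/2 + y/2)^2 = x^2 + y^2   [equals x^2 + y^2: invariant]
(D) 2x + y  ->  2(x/2 - sqrt(3)y/2) + (sqrt(3)x/2 + y/2) = sqrt(3)x/2 + x - sqrt(3)y + y/2   [differs from 2x + y: not invariant]

Only option (C), x^2 + y^2, is unchanged by the transformation.
Geometrically, x^2 + y^2 is the squared distance from the origin, which every rotation about the origin preserves.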